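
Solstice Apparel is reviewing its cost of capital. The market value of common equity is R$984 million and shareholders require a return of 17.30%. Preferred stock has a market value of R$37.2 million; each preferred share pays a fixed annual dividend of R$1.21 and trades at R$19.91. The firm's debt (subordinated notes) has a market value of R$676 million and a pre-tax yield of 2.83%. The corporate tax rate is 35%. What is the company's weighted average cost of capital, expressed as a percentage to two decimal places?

Cost of preferred: Rp = 1.21 / 19.91 = 6.0773%.
Total capital V = 984 + 37.2 + 676 = 1697.2.
Equity: weight = 984/1697.2 = 0.5798; cost = 17.3%.
Preferred: weight = 37.2/1697.2 = 0.0219; cost = 6.0773%.
Subordinated notes: weight = 676/1697.2 = 0.3983; after-tax cost = 2.83% × (1 − 35%) = 1.8395%.
WACC = 0.5798 × 17.3000% + 0.0219 × 6.0773% + 0.3983 × 1.8395% = 10.8961%.

10.90%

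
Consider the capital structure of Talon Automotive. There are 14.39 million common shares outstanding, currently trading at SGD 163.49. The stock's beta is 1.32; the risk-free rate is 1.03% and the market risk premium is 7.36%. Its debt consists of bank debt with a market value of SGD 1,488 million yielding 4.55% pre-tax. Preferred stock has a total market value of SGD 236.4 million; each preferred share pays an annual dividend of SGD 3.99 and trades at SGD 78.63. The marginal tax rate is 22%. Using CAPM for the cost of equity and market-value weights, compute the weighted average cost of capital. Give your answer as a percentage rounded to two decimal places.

Cost of equity via CAPM: Re = 1.03% + 1.32 × 7.36% = 10.7452%.
Cost of preferred: Rp = 3.99 / 78.63 = 5.0744%.
Market value of equity E = 163.49 × 14.39m = 2352.6211m.
Total capital V = 2352.6211 + 236.4 + 1488 = 4077.0211.
Equity: weight = 2352.6211/4077.0211 = 0.5770; cost = 10.7452%.
Preferred: weight = 236.4/4077.0211 = 0.0580; cost = 5.0744%.
Bank debt: weight = 1488/4077.0211 = 0.3650; after-tax cost = 4.55% × (1 − 22%) = 3.5490%.
WACC = 0.5770 × 10.7452% + 0.0580 × 5.0744% + 0.3650 × 3.5490% = 7.7900%.

7.79%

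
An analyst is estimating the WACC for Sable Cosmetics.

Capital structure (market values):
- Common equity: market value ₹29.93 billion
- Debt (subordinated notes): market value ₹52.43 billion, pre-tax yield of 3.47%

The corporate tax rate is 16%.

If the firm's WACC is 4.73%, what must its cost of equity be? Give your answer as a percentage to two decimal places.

7.91%

Total capital V = 29.93 + 52.43 = 82.36.
Equity weight = 29.93/82.36 = 0.3634.
Subordinated notes weight = 52.43/82.36 = 0.6366.
Debt contribution = 0.6366 × 3.47% × (1 − 16%) = 1.8555%.
Required equity contribution = 4.73% − 1.8555% = 2.8745%.
Re = 2.8745% / 0.3634 = 7.9098%.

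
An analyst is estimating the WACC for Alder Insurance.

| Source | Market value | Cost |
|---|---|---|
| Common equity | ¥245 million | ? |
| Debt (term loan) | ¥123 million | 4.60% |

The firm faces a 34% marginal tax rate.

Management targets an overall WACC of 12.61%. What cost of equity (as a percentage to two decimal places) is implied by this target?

17.42%

Total capital V = 245 + 123 = 368.
Equity weight = 245/368 = 0.6658.
Term loan weight = 123/368 = 0.3342.
Debt contribution = 0.3342 × 4.6% × (1 − 34%) = 1.0147%.
Required equity contribution = 12.61% − 1.0147% = 11.5953%.
Re = 11.5953% / 0.6658 = 17.4165%.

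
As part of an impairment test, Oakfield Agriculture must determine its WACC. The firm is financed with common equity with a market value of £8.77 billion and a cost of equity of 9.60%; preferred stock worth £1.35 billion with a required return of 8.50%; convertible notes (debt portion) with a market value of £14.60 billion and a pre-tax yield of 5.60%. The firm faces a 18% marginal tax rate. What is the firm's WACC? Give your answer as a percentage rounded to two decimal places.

Total capital V = 8.77 + 1.35 + 14.6 = 24.72.
Equity: weight = 8.77/24.72 = 0.3548; cost = 9.6%.
Preferred: weight = 1.35/24.72 = 0.0546; cost = 8.5%.
Convertible notes (debt portion): weight = 14.6/24.72 = 0.5906; after-tax cost = 5.6% × (1 − 18%) = 4.5920%.
WACC = 0.3548 × 9.6000% + 0.0546 × 8.5000% + 0.5906 × 4.5920% = 6.5821%.

6.58%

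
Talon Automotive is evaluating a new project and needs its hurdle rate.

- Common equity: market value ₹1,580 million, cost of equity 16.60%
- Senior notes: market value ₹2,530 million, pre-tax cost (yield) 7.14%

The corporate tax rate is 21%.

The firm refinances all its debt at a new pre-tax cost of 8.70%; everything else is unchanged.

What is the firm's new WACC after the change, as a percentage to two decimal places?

After the change:
Total capital V = 1580 + 2530 = 4110.
Equity: weight = 1580/4110 = 0.3844; cost = 16.6%.
Senior notes: weight = 2530/4110 = 0.6156; after-tax cost = 8.7% × (1 − 21%) = 6.8730%.
WACC = 0.3844 × 16.6000% + 0.6156 × 6.8730% = 10.6123%.

10.61%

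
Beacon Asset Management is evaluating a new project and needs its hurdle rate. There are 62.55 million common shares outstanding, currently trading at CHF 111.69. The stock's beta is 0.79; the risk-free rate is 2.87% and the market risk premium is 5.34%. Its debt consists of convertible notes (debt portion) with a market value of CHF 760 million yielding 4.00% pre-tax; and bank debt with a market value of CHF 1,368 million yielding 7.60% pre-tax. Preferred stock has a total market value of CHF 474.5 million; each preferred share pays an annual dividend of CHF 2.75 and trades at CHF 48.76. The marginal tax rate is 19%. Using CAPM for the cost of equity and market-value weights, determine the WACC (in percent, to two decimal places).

Cost of equity via CAPM: Re = 2.87% + 0.79 × 5.34% = 7.0886%.
Cost of preferred: Rp = 2.75 / 48.76 = 5.6399%.
Market value of equity E = 111.69 × 62.55m = 6986.2095m.
Total capital V = 6986.2095 + 474.5 + 760 + 1368 = 9588.7095.
Equity: weight = 6986.2095/9588.7095 = 0.7286; cost = 7.0886%.
Preferred: weight = 474.5/9588.7095 = 0.0495; cost = 5.6399%.
Convertible notes (debt portion): weight = 760/9588.7095 = 0.0793; after-tax cost = 4% × (1 − 19%) = 3.2400%.
Bank debt: weight = 1368/9588.7095 = 0.1427; after-tax cost = 7.6% × (1 − 19%) = 6.1560%.
WACC = 0.7286 × 7.0886% + 0.0495 × 5.6399% + 0.0793 × 3.2400% + 0.1427 × 6.1560% = 6.5788%.

6.58%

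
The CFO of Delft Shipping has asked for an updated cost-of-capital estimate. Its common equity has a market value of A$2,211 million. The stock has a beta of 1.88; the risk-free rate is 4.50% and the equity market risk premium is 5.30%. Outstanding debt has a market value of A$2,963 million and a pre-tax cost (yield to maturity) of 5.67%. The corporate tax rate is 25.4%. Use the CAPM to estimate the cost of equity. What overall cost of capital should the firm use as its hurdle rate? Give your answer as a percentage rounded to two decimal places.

Cost of equity via CAPM: Re = 4.5% + 1.88 × 5.3% = 14.4640%.
Total capital V = 2211 + 2963 = 5174.
Equity: weight = 2211/5174 = 0.4273; cost = 14.464%.
Debt: weight = 2963/5174 = 0.5727; after-tax cost = 5.67% × (1 − 25.4%) = 4.2298%.
WACC = 0.4273 × 14.4640% + 0.5727 × 4.2298% = 8.6032%.

8.60%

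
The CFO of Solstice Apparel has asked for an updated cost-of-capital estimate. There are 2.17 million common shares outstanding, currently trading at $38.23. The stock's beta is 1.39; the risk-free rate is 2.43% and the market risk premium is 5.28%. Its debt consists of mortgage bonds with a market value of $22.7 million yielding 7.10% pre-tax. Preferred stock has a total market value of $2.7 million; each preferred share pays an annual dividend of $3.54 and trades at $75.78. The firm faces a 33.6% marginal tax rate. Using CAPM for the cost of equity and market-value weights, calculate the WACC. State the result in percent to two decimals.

8.58%

Cost of equity via CAPM: Re = 2.43% + 1.39 × 5.28% = 9.7692%.
Cost of preferred: Rp = 3.54 / 75.78 = 4.6714%.
Market value of equity E = 38.23 × 2.17m = 82.9591m.
Total capital V = 82.9591 + 2.7 + 22.7 = 108.3591.
Equity: weight = 82.9591/108.3591 = 0.7656; cost = 9.7692%.
Preferred: weight = 2.7/108.3591 = 0.0249; cost = 4.6714%.
Mortgage bonds: weight = 22.7/108.3591 = 0.2095; after-tax cost = 7.1% × (1 − 33.6%) = 4.7144%.
WACC = 0.7656 × 9.7692% + 0.0249 × 4.6714% + 0.2095 × 4.7144% = 8.5833%.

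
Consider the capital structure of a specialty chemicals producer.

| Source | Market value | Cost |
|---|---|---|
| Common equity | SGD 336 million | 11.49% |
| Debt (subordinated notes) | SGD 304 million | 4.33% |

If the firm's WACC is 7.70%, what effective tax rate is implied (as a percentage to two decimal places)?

18.91%

Total capital V = 336 + 304 = 640.
Equity weight = 336/640 = 0.5250.
Subordinated notes weight = 304/640 = 0.4750.
Equity contribution = 0.5250 × 11.49% = 6.0323%.
Debt contribution must be 7.7% − 6.0323% = 1.6677%.
0.4750 × 4.33% × (1 − T) = 1.6677%  ⇒  (1 − T) = 0.8109.
T = 18.9133%.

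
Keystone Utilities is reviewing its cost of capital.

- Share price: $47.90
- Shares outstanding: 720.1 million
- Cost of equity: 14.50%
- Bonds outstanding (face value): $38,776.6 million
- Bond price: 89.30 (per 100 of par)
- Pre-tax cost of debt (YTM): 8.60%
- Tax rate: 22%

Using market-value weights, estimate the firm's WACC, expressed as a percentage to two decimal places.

Market value of equity E = 47.9 × 720.1m = 34492.79m. Market value of debt D = 38776.6m × 89.3/100 = 34627.5038m.
Total capital V = 34492.79 + 34627.5038 = 69120.2938.
Equity: weight = 34492.79/69120.2938 = 0.4990; cost = 14.5%.
Bonds outstanding: weight = 34627.5038/69120.2938 = 0.5010; after-tax cost = 8.6% × (1 − 22%) = 6.7080%.
WACC = 0.4990 × 14.5000% + 0.5010 × 6.7080% = 10.5964%.

10.60%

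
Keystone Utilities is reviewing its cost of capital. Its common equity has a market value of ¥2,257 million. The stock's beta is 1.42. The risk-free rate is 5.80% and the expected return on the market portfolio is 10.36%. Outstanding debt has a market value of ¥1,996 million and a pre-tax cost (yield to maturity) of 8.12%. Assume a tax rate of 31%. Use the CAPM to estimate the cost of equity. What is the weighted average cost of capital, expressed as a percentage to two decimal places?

9.14%

Market risk premium = 10.36% − 5.8% = 4.56%.
Cost of equity via CAPM: Re = 5.8% + 1.42 × 4.56% = 12.2752%.
Total capital V = 2257 + 1996 = 4253.
Equity: weight = 2257/4253 = 0.5307; cost = 12.2752%.
Debt: weight = 1996/4253 = 0.4693; after-tax cost = 8.12% × (1 − 31%) = 5.6028%.
WACC = 0.5307 × 12.2752% + 0.4693 × 5.6028% = 9.1437%.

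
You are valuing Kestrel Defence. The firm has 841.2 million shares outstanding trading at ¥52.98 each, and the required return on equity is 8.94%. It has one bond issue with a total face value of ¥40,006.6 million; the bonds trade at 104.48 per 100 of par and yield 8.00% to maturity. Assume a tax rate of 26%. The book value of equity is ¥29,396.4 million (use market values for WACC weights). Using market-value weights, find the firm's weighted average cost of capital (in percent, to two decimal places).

7.48%

Market value of equity E = 52.98 × 841.2m = 44566.776m. Market value of debt D = 40006.6m × 104.48/100 = 41798.89568m.
Total capital V = 44566.776 + 41798.89568 = 86365.67168.
Equity: weight = 44566.776/86365.67168 = 0.5160; cost = 8.94%.
Bonds outstanding: weight = 41798.89568/86365.67168 = 0.4840; after-tax cost = 8% × (1 − 26%) = 5.9200%.
WACC = 0.5160 × 8.9400% + 0.4840 × 5.9200% = 7.4784%.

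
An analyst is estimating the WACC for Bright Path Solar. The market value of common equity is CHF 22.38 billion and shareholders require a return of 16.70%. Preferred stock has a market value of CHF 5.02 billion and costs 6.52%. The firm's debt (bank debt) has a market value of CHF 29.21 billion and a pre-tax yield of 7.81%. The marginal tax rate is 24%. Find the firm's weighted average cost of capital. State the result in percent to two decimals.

Total capital V = 22.38 + 5.02 + 29.21 = 56.61.
Equity: weight = 22.38/56.61 = 0.3953; cost = 16.7%.
Preferred: weight = 5.02/56.61 = 0.0887; cost = 6.52%.
Bank debt: weight = 29.21/56.61 = 0.5160; after-tax cost = 7.81% × (1 − 24%) = 5.9356%.
WACC = 0.3953 × 16.7000% + 0.0887 × 6.5200% + 0.5160 × 5.9356% = 10.2430%.

10.24%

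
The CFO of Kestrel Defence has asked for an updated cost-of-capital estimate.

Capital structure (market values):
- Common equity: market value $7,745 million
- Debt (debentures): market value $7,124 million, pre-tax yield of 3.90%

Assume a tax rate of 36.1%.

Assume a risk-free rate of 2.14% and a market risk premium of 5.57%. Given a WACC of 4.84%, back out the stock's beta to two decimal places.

0.87

Total capital V = 7745 + 7124 = 14869.
Equity weight = 7745/14869 = 0.5209.
Debentures weight = 7124/14869 = 0.4791.
Debt contribution = 0.4791 × 3.9% × (1 − 36.1%) = 1.1940%.
Required equity contribution = 4.84% − 1.1940% = 3.6460%  ⇒  Re = 6.9996%.
CAPM: 6.9996% = 2.14% + β × 5.57%  ⇒  β = 0.8725.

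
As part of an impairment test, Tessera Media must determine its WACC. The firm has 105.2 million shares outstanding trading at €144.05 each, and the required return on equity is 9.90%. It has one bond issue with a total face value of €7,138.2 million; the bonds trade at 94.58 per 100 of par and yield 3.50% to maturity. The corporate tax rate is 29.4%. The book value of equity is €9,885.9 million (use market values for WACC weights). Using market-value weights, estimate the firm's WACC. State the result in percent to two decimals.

Market value of equity E = 144.05 × 105.2m = 15154.06m. Market value of debt D = 7138.2m × 94.58/100 = 6751.30956m.
Total capital V = 15154.06 + 6751.30956 = 21905.36956.
Equity: weight = 15154.06/21905.36956 = 0.6918; cost = 9.9%.
Bonds outstanding: weight = 6751.30956/21905.36956 = 0.3082; after-tax cost = 3.5% × (1 − 29.4%) = 2.4710%.
WACC = 0.6918 × 9.9000% + 0.3082 × 2.4710% = 7.6104%.

7.61%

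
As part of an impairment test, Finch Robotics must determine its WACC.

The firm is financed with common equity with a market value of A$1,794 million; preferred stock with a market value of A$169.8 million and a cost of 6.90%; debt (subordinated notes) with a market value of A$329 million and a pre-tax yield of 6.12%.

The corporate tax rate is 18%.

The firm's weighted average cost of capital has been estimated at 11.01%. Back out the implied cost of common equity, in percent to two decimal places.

Total capital V = 1794 + 169.8 + 329 = 2292.8.
Equity weight = 1794/2292.8 = 0.7824.
Preferred weight = 169.8/2292.8 = 0.0741.
Subordinated notes weight = 329/2292.8 = 0.1435.
Debt contribution = 0.1435 × 6.12% × (1 − 18%) = 0.7201%.
Preferred contribution = 0.0741 × 6.9% = 0.5110%.
Required equity contribution = 11.01% − 1.2311% = 9.7789%.
Re = 9.7789% / 0.7824 = 12.4978%.

12.50%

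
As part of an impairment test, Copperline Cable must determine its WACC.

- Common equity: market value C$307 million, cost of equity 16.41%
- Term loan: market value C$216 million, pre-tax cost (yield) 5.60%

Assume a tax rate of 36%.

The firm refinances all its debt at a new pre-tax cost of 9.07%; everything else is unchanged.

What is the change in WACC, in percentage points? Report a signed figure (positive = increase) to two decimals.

+0.92 pp

Current WACC:
Total capital V = 307 + 216 = 523.
Equity: weight = 307/523 = 0.5870; cost = 16.41%.
Term loan: weight = 216/523 = 0.4130; after-tax cost = 5.6% × (1 − 36%) = 3.5840%.
WACC = 0.5870 × 16.4100% + 0.4130 × 3.5840% = 11.1128%.
After the change:
Total capital V = 307 + 216 = 523.
Equity: weight = 307/523 = 0.5870; cost = 16.41%.
Term loan: weight = 216/523 = 0.4130; after-tax cost = 9.07% × (1 − 36%) = 5.8048%.
WACC = 0.5870 × 16.4100% + 0.4130 × 5.8048% = 12.0300%.
Change in WACC = 12.0300% − 11.1128% = 0.9172 pp.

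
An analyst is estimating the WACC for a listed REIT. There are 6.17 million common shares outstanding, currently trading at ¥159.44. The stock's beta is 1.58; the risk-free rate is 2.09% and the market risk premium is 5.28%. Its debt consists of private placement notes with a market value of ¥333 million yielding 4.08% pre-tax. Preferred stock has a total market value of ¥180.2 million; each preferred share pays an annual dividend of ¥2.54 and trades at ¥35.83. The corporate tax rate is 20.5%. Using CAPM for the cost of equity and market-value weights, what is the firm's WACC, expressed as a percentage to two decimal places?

Cost of equity via CAPM: Re = 2.09% + 1.58 × 5.28% = 10.4324%.
Cost of preferred: Rp = 2.54 / 35.83 = 7.0890%.
Market value of equity E = 159.44 × 6.17m = 983.7448m.
Total capital V = 983.7448 + 180.2 + 333 = 1496.9448.
Equity: weight = 983.7448/1496.9448 = 0.6572; cost = 10.4324%.
Preferred: weight = 180.2/1496.9448 = 0.1204; cost = 7.089%.
Private placement notes: weight = 333/1496.9448 = 0.2225; after-tax cost = 4.08% × (1 − 20.5%) = 3.2436%.
WACC = 0.6572 × 10.4324% + 0.1204 × 7.0890% + 0.2225 × 3.2436% = 8.4308%.

8.43%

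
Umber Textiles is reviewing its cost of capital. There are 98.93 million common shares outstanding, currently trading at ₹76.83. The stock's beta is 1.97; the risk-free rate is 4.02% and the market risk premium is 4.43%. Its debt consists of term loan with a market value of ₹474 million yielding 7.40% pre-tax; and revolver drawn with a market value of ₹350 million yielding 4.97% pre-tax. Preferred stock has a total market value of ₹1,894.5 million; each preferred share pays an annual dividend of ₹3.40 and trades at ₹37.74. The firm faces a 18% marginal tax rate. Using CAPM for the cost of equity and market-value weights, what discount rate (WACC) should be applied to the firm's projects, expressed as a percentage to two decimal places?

Cost of equity via CAPM: Re = 4.02% + 1.97 × 4.43% = 12.7471%.
Cost of preferred: Rp = 3.4 / 37.74 = 9.0090%.
Market value of equity E = 76.83 × 98.93m = 7600.7919m.
Total capital V = 7600.7919 + 1894.5 + 474 + 350 = 10319.2919.
Equity: weight = 7600.7919/10319.2919 = 0.7366; cost = 12.7471%.
Preferred: weight = 1894.5/10319.2919 = 0.1836; cost = 9.009%.
Term loan: weight = 474/10319.2919 = 0.0459; after-tax cost = 7.4% × (1 − 18%) = 6.0680%.
Revolver drawn: weight = 350/10319.2919 = 0.0339; after-tax cost = 4.97% × (1 − 18%) = 4.0754%.
WACC = 0.7366 × 12.7471% + 0.1836 × 9.0090% + 0.0459 × 6.0680% + 0.0339 × 4.0754% = 11.4599%.

11.46%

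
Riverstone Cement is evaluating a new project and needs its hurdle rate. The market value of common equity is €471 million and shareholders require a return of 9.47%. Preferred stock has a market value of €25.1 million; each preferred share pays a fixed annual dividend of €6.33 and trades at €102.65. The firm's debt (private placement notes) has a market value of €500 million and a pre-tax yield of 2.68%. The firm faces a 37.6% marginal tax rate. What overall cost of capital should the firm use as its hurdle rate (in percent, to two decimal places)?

Cost of preferred: Rp = 6.33 / 102.65 = 6.1666%.
Total capital V = 471 + 25.1 + 500 = 996.1.
Equity: weight = 471/996.1 = 0.4728; cost = 9.47%.
Preferred: weight = 25.1/996.1 = 0.0252; cost = 6.1666%.
Private placement notes: weight = 500/996.1 = 0.5020; after-tax cost = 2.68% × (1 − 37.6%) = 1.6723%.
WACC = 0.4728 × 9.4700% + 0.0252 × 6.1666% + 0.5020 × 1.6723% = 5.4727%.

5.47%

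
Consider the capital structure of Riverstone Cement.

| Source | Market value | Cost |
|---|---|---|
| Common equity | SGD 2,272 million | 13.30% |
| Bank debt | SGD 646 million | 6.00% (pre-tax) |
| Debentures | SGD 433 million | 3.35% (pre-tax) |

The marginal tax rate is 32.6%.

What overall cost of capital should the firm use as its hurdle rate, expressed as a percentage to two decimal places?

10.09%

Total capital V = 2272 + 646 + 433 = 3351.
Equity: weight = 2272/3351 = 0.6780; cost = 13.3%.
Bank debt: weight = 646/3351 = 0.1928; after-tax cost = 6% × (1 − 32.6%) = 4.0440%.
Debentures: weight = 433/3351 = 0.1292; after-tax cost = 3.35% × (1 − 32.6%) = 2.2579%.
WACC = 0.6780 × 13.3000% + 0.1928 × 4.0440% + 0.1292 × 2.2579% = 10.0888%.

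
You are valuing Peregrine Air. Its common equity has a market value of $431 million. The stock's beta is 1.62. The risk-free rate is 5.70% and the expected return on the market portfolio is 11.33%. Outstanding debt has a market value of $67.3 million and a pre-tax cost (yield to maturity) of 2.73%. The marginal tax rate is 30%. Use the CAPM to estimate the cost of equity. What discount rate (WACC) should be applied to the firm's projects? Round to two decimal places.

13.08%

Market risk premium = 11.33% − 5.7% = 5.63%.
Cost of equity via CAPM: Re = 5.7% + 1.62 × 5.63% = 14.8206%.
Total capital V = 431 + 67.3 = 498.3.
Equity: weight = 431/498.3 = 0.8649; cost = 14.8206%.
Debt: weight = 67.3/498.3 = 0.1351; after-tax cost = 2.73% × (1 − 30%) = 1.9110%.
WACC = 0.8649 × 14.8206% + 0.1351 × 1.9110% = 13.0770%.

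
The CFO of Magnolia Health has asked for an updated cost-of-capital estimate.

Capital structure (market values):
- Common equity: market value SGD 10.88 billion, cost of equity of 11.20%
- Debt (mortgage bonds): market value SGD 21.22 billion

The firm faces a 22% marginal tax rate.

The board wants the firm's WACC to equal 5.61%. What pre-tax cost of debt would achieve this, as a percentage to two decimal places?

3.52%

Total capital V = 10.88 + 21.22 = 32.1.
Equity weight = 10.88/32.1 = 0.3389.
Mortgage bonds weight = 21.22/32.1 = 0.6611.
Equity contribution = 0.3389 × 11.2% = 3.7961%.
Remaining for debt = 5.61% − 3.7961% = 1.8139%.
Rd × (1 − 22%) × 0.6611 = 1.8139%  ⇒  Rd = 3.5178%.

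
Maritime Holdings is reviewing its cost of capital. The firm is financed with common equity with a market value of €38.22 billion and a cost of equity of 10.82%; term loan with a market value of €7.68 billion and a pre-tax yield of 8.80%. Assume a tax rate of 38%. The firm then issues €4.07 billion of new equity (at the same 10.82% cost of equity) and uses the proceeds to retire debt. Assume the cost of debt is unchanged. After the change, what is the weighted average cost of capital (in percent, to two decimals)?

10.40%

After the change:
Total capital V = 42.29 + 3.61 = 45.9.
Equity: weight = 42.29/45.9 = 0.9214; cost = 10.82%.
Term loan: weight = 3.61/45.9 = 0.0786; after-tax cost = 8.8% × (1 − 38%) = 5.4560%.
WACC = 0.9214 × 10.8200% + 0.0786 × 5.4560% = 10.3981%.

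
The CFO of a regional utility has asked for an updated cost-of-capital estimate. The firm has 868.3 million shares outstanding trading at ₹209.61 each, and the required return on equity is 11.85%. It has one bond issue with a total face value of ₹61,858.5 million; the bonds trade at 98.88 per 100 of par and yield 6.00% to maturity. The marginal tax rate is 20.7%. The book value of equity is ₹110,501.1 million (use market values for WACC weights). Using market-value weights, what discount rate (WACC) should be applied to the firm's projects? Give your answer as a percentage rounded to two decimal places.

Market value of equity E = 209.61 × 868.3m = 182004.363m. Market value of debt D = 61858.5m × 98.88/100 = 61165.6848m.
Total capital V = 182004.363 + 61165.6848 = 243170.0478.
Equity: weight = 182004.363/243170.0478 = 0.7485; cost = 11.85%.
Bonds outstanding: weight = 61165.6848/243170.0478 = 0.2515; after-tax cost = 6% × (1 − 20.7%) = 4.7580%.
WACC = 0.7485 × 11.8500% + 0.2515 × 4.7580% = 10.0661%.

10.07%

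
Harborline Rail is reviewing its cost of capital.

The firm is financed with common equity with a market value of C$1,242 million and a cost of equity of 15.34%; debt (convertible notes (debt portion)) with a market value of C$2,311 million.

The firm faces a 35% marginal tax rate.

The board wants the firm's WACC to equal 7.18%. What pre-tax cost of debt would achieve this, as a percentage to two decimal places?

4.30%

Total capital V = 1242 + 2311 = 3553.
Equity weight = 1242/3553 = 0.3496.
Convertible notes (debt portion) weight = 2311/3553 = 0.6504.
Equity contribution = 0.3496 × 15.34% = 5.3623%.
Remaining for debt = 7.18% − 5.3623% = 1.8177%.
Rd × (1 − 35%) × 0.6504 = 1.8177%  ⇒  Rd = 4.2993%.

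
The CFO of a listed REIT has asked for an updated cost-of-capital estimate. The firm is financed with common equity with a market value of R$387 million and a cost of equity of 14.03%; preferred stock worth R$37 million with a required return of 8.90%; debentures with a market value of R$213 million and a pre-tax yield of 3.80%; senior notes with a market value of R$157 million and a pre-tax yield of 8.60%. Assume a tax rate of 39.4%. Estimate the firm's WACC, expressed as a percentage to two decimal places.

Total capital V = 387 + 37 + 213 + 157 = 794.
Equity: weight = 387/794 = 0.4874; cost = 14.03%.
Preferred: weight = 37/794 = 0.0466; cost = 8.9%.
Debentures: weight = 213/794 = 0.2683; after-tax cost = 3.8% × (1 − 39.4%) = 2.3028%.
Senior notes: weight = 157/794 = 0.1977; after-tax cost = 8.6% × (1 − 39.4%) = 5.2116%.
WACC = 0.4874 × 14.0300% + 0.0466 × 8.9000% + 0.2683 × 2.3028% + 0.1977 × 5.2116% = 8.9013%.

8.90%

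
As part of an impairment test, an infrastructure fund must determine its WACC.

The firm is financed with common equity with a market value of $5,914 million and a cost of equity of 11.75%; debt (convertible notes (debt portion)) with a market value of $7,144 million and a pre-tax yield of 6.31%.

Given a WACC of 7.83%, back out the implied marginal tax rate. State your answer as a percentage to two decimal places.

Total capital V = 5914 + 7144 = 13058.
Equity weight = 5914/13058 = 0.4529.
Convertible notes (debt portion) weight = 7144/13058 = 0.5471.
Equity contribution = 0.4529 × 11.75% = 5.3216%.
Debt contribution must be 7.83% − 5.3216% = 2.5084%.
0.5471 × 6.31% × (1 − T) = 2.5084%  ⇒  (1 − T) = 0.7266.
T = 27.3389%.

27.34%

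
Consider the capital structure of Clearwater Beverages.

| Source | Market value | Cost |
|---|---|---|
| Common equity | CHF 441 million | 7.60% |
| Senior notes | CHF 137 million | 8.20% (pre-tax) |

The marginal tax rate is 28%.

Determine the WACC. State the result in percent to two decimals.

Total capital V = 441 + 137 = 578.
Equity: weight = 441/578 = 0.7630; cost = 7.6%.
Senior notes: weight = 137/578 = 0.2370; after-tax cost = 8.2% × (1 − 28%) = 5.9040%.
WACC = 0.7630 × 7.6000% + 0.2370 × 5.9040% = 7.1980%.

7.20%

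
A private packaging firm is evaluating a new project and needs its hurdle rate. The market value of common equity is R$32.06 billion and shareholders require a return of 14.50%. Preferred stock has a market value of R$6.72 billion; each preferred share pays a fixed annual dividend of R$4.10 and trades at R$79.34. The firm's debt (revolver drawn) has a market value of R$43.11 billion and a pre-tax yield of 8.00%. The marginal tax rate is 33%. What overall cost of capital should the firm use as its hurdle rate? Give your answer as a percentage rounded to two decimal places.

Cost of preferred: Rp = 4.1 / 79.34 = 5.1676%.
Total capital V = 32.06 + 6.72 + 43.11 = 81.89.
Equity: weight = 32.06/81.89 = 0.3915; cost = 14.5%.
Preferred: weight = 6.72/81.89 = 0.0821; cost = 5.1676%.
Revolver drawn: weight = 43.11/81.89 = 0.5264; after-tax cost = 8% × (1 − 33%) = 5.3600%.
WACC = 0.3915 × 14.5000% + 0.0821 × 5.1676% + 0.5264 × 5.3600% = 8.9225%.

8.92%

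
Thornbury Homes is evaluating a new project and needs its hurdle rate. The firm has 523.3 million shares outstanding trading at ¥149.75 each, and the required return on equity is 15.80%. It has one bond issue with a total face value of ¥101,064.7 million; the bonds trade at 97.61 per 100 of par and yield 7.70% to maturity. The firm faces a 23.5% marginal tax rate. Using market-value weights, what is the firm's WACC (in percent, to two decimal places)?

Market value of equity E = 149.75 × 523.3m = 78364.175m. Market value of debt D = 101064.7m × 97.61/100 = 98649.25367m.
Total capital V = 78364.175 + 98649.25367 = 177013.42867.
Equity: weight = 78364.175/177013.42867 = 0.4427; cost = 15.8%.
Bonds outstanding: weight = 98649.25367/177013.42867 = 0.5573; after-tax cost = 7.7% × (1 − 23.5%) = 5.8905%.
WACC = 0.4427 × 15.8000% + 0.5573 × 5.8905% = 10.2775%.

10.28%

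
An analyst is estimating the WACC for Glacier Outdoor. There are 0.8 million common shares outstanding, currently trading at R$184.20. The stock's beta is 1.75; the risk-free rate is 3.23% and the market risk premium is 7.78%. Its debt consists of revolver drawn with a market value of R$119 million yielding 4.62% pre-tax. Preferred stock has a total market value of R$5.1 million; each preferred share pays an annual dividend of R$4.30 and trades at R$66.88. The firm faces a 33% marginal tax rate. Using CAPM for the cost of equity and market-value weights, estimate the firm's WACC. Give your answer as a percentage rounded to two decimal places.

10.62%

Cost of equity via CAPM: Re = 3.23% + 1.75 × 7.78% = 16.8450%.
Cost of preferred: Rp = 4.3 / 66.88 = 6.4294%.
Market value of equity E = 184.2 × 0.8m = 147.36m.
Total capital V = 147.36 + 5.1 + 119 = 271.46.
Equity: weight = 147.36/271.46 = 0.5428; cost = 16.845%.
Preferred: weight = 5.1/271.46 = 0.0188; cost = 6.4294%.
Revolver drawn: weight = 119/271.46 = 0.4384; after-tax cost = 4.62% × (1 − 33%) = 3.0954%.
WACC = 0.5428 × 16.8450% + 0.0188 × 6.4294% + 0.4384 × 3.0954% = 10.6219%.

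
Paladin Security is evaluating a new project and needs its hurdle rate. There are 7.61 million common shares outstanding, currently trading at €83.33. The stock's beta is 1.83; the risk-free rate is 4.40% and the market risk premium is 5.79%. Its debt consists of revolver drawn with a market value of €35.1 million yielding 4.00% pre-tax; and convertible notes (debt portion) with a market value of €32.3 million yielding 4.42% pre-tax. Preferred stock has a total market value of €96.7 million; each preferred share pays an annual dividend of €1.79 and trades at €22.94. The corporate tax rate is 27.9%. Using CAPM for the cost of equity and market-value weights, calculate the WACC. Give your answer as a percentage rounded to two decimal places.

13.11%

Cost of equity via CAPM: Re = 4.4% + 1.83 × 5.79% = 14.9957%.
Cost of preferred: Rp = 1.79 / 22.94 = 7.8030%.
Market value of equity E = 83.33 × 7.61m = 634.1413m.
Total capital V = 634.1413 + 96.7 + 35.1 + 32.3 = 798.2413.
Equity: weight = 634.1413/798.2413 = 0.7944; cost = 14.9957%.
Preferred: weight = 96.7/798.2413 = 0.1211; cost = 7.803%.
Revolver drawn: weight = 35.1/798.2413 = 0.0440; after-tax cost = 4% × (1 − 27.9%) = 2.8840%.
Convertible notes (debt portion): weight = 32.3/798.2413 = 0.0405; after-tax cost = 4.42% × (1 − 27.9%) = 3.1868%.
WACC = 0.7944 × 14.9957% + 0.1211 × 7.8030% + 0.0440 × 2.8840% + 0.0405 × 3.1868% = 13.1140%.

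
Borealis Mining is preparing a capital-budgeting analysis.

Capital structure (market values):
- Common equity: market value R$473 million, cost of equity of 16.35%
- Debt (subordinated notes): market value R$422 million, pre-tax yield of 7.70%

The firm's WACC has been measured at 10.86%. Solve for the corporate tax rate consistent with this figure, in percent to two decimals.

Total capital V = 473 + 422 = 895.
Equity weight = 473/895 = 0.5285.
Subordinated notes weight = 422/895 = 0.4715.
Equity contribution = 0.5285 × 16.35% = 8.6408%.
Debt contribution must be 10.86% − 8.6408% = 2.2192%.
0.4715 × 7.7% × (1 − T) = 2.2192%  ⇒  (1 − T) = 0.6112.
T = 38.8764%.

38.88%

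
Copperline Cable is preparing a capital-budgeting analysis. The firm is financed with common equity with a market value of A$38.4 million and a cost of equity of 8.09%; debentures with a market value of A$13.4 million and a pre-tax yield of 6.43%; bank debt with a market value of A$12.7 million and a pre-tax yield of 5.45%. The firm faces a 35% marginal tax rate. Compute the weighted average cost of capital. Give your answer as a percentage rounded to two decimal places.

6.38%

Total capital V = 38.4 + 13.4 + 12.7 = 64.5.
Equity: weight = 38.4/64.5 = 0.5953; cost = 8.09%.
Debentures: weight = 13.4/64.5 = 0.2078; after-tax cost = 6.43% × (1 − 35%) = 4.1795%.
Bank debt: weight = 12.7/64.5 = 0.1969; after-tax cost = 5.45% × (1 − 35%) = 3.5425%.
WACC = 0.5953 × 8.0900% + 0.2078 × 4.1795% + 0.1969 × 3.5425% = 6.3822%.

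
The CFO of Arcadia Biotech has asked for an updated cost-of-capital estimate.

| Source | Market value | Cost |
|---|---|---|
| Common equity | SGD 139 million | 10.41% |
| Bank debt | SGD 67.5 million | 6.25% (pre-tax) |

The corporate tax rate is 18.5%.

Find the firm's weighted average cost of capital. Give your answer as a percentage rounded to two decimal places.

Total capital V = 139 + 67.5 = 206.5.
Equity: weight = 139/206.5 = 0.6731; cost = 10.41%.
Bank debt: weight = 67.5/206.5 = 0.3269; after-tax cost = 6.25% × (1 − 18.5%) = 5.0938%.
WACC = 0.6731 × 10.4100% + 0.3269 × 5.0938% = 8.6722%.

8.67%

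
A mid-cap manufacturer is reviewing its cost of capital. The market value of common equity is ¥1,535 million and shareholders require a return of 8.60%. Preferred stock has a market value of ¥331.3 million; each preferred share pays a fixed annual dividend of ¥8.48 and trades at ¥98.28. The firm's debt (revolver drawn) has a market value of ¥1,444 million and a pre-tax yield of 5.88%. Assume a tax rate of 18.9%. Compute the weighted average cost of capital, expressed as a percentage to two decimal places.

6.93%

Cost of preferred: Rp = 8.48 / 98.28 = 8.6284%.
Total capital V = 1535 + 331.3 + 1444 = 3310.3.
Equity: weight = 1535/3310.3 = 0.4637; cost = 8.6%.
Preferred: weight = 331.3/3310.3 = 0.1001; cost = 8.6284%.
Revolver drawn: weight = 1444/3310.3 = 0.4362; after-tax cost = 5.88% × (1 − 18.9%) = 4.7687%.
WACC = 0.4637 × 8.6000% + 0.1001 × 8.6284% + 0.4362 × 4.7687% = 6.9316%.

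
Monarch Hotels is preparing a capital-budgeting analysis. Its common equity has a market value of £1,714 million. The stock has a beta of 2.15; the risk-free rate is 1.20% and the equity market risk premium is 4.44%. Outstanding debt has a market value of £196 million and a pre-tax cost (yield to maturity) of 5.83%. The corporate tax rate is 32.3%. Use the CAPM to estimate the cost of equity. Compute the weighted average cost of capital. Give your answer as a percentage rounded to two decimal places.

10.05%

Cost of equity via CAPM: Re = 1.2% + 2.15 × 4.44% = 10.7460%.
Total capital V = 1714 + 196 = 1910.
Equity: weight = 1714/1910 = 0.8974; cost = 10.746%.
Debt: weight = 196/1910 = 0.1026; after-tax cost = 5.83% × (1 − 32.3%) = 3.9469%.
WACC = 0.8974 × 10.7460% + 0.1026 × 3.9469% = 10.0483%.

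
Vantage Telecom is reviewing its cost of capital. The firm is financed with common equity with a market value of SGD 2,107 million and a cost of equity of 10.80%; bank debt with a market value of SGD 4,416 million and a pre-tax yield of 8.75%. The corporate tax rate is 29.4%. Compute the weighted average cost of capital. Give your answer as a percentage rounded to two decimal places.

Total capital V = 2107 + 4416 = 6523.
Equity: weight = 2107/6523 = 0.3230; cost = 10.8%.
Bank debt: weight = 4416/6523 = 0.6770; after-tax cost = 8.75% × (1 − 29.4%) = 6.1775%.
WACC = 0.3230 × 10.8000% + 0.6770 × 6.1775% = 7.6706%.

7.67%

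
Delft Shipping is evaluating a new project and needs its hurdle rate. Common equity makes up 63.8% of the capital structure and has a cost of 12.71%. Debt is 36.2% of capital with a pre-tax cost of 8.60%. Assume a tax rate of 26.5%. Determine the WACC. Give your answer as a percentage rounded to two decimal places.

After-tax cost of debt = 8.6% × (1 − 26.5%) = 6.3210%.
WACC = 0.638 × 12.7100% + 0.362 × 6.3210% = 10.3972%.

10.40%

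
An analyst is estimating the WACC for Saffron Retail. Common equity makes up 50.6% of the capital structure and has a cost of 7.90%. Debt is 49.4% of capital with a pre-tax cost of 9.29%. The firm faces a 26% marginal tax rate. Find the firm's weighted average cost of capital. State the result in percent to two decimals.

After-tax cost of debt = 9.29% × (1 − 26%) = 6.8746%.
WACC = 0.506 × 7.9000% + 0.494 × 6.8746% = 7.3935%.

7.39%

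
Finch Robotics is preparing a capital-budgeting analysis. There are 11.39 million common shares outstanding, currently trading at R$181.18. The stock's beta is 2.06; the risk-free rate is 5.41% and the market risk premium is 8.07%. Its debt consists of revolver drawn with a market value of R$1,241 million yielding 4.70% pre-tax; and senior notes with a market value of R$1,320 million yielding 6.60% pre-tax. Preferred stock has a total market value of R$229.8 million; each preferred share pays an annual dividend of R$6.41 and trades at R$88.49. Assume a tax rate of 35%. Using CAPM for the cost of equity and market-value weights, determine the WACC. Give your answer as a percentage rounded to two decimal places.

Cost of equity via CAPM: Re = 5.41% + 2.06 × 8.07% = 22.0342%.
Cost of preferred: Rp = 6.41 / 88.49 = 7.2438%.
Market value of equity E = 181.18 × 11.39m = 2063.6402m.
Total capital V = 2063.6402 + 229.8 + 1241 + 1320 = 4854.4402.
Equity: weight = 2063.6402/4854.4402 = 0.4251; cost = 22.0342%.
Preferred: weight = 229.8/4854.4402 = 0.0473; cost = 7.2438%.
Revolver drawn: weight = 1241/4854.4402 = 0.2556; after-tax cost = 4.7% × (1 − 35%) = 3.0550%.
Senior notes: weight = 1320/4854.4402 = 0.2719; after-tax cost = 6.6% × (1 − 35%) = 4.2900%.
WACC = 0.4251 × 22.0342% + 0.0473 × 7.2438% + 0.2556 × 3.0550% + 0.2719 × 4.2900% = 11.6572%.

11.66%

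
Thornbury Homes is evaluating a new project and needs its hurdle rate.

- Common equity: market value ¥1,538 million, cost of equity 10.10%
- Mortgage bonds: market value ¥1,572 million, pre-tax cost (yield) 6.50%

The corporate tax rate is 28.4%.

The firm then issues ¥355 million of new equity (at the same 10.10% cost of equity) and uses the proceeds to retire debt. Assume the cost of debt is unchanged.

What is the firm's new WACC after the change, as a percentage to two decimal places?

After the change:
Total capital V = 1893 + 1217 = 3110.
Equity: weight = 1893/3110 = 0.6087; cost = 10.1%.
Mortgage bonds: weight = 1217/3110 = 0.3913; after-tax cost = 6.5% × (1 − 28.4%) = 4.6540%.
WACC = 0.6087 × 10.1000% + 0.3913 × 4.6540% = 7.9689%.

7.97%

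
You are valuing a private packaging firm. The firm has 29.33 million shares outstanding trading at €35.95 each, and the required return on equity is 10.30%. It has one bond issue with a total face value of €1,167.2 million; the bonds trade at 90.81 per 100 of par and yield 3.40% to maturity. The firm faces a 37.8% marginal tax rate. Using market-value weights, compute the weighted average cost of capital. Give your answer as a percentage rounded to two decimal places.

6.20%

Market value of equity E = 35.95 × 29.33m = 1054.4135m. Market value of debt D = 1167.2m × 90.81/100 = 1059.93432m.
Total capital V = 1054.4135 + 1059.93432 = 2114.34782.
Equity: weight = 1054.4135/2114.34782 = 0.4987; cost = 10.3%.
Bonds outstanding: weight = 1059.93432/2114.34782 = 0.5013; after-tax cost = 3.4% × (1 − 37.8%) = 2.1148%.
WACC = 0.4987 × 10.3000% + 0.5013 × 2.1148% = 6.1967%.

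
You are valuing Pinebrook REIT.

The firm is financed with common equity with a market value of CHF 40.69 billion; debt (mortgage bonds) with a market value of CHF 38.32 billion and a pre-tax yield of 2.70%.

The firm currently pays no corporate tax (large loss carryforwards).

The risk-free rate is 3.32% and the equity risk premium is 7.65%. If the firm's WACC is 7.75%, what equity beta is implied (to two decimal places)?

Total capital V = 40.69 + 38.32 = 79.01.
Equity weight = 40.69/79.01 = 0.5150.
Mortgage bonds weight = 38.32/79.01 = 0.4850.
Debt contribution = 0.4850 × 2.7% × (1 − 0%) = 1.3095%.
Required equity contribution = 7.75% − 1.3095% = 6.4405%  ⇒  Re = 12.5059%.
CAPM: 12.5059% = 3.32% + β × 7.65%  ⇒  β = 1.2008.

1.20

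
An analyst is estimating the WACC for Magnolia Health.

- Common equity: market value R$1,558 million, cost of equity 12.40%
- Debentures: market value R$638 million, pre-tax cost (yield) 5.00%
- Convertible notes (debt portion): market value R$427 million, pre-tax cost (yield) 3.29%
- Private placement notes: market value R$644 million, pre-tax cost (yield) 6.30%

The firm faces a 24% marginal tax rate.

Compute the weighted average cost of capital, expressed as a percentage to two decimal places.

Total capital V = 1558 + 638 + 427 + 644 = 3267.
Equity: weight = 1558/3267 = 0.4769; cost = 12.4%.
Debentures: weight = 638/3267 = 0.1953; after-tax cost = 5% × (1 − 24%) = 3.8000%.
Convertible notes (debt portion): weight = 427/3267 = 0.1307; after-tax cost = 3.29% × (1 − 24%) = 2.5004%.
Private placement notes: weight = 644/3267 = 0.1971; after-tax cost = 6.3% × (1 − 24%) = 4.7880%.
WACC = 0.4769 × 12.4000% + 0.1953 × 3.8000% + 0.1307 × 2.5004% + 0.1971 × 4.7880% = 7.9262%.

7.93%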